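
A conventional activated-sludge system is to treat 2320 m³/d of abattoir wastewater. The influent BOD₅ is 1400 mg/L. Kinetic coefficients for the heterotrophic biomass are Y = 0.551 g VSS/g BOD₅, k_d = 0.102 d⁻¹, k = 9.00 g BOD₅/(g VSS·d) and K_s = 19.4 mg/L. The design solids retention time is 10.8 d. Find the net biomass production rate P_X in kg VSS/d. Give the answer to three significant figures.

From the Monod/SRT balance for a CMAS, S = K_s·(1+k_d θ_c)/[θ_c·(Y k − k_d) − 1] = 19.4 × (1 + 0.102 × 10.8) / [10.8 × (0.551 × 9.00 − 0.102) − 1] = 40.77 / 51.46 = 0.7924 mg/L.
The observed yield is Y_obs = Y/(1 + k_d·θ_c) = 0.551 / (1 + 0.102 × 10.8) = 0.551 / 2.102 = 0.2622 g VSS per g BOD₅ removed.
Q·(S₀ − S) = 2320 × (1400 − 0.792) × 10⁻³ = 3246 kg/d removed.
So the net sludge growth is P_X = 0.2622 × 3246 = 851.1 kg VSS/d.

P_X ≈ 851 kg VSS/d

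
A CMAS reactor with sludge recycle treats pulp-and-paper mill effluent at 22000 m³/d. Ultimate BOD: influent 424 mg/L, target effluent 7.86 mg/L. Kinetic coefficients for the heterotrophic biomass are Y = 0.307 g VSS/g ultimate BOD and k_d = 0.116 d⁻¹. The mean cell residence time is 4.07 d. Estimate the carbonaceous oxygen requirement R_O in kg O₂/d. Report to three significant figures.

R_O ≈ 6440 kg O₂/d

Y_obs = Y / (1 + k_d θ_c) = 0.307 / (1 + 0.116 × 4.07) = 0.307 / 1.472 = 0.2085.
Substrate removed = Q·(S₀ − S) = 22000 m³/d × (424 − 7.86) g/m³ = 9.16×10^6 g/d = 9155 kg/d.
Net sludge production P_X = 0.2085 × 9155 = 1909 kg VSS/d.
Carbonaceous O₂ demand = substrate oxidised − cell-mass equivalent = 9155 − 1.42 × 1909 = 6444 kg O₂/d.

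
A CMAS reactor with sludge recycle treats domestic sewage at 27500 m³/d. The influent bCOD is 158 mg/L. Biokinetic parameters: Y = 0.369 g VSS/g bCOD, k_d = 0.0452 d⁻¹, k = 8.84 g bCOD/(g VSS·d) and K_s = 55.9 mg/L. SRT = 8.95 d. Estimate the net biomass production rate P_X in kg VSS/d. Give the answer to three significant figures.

P_X ≈ 1120 kg VSS/d

From the Monod/SRT balance for a CMAS, S = K_s·(1+k_d θ_c)/[θ_c·(Y k − k_d) − 1] = 55.9 × (1 + 0.0452 × 8.95) / [8.95 × (0.369 × 8.84 − 0.0452) − 1] = 78.51 / 27.79 = 2.825 mg/L.
Correct the yield for decay: Y_obs = Y/(1 + k_d θ_c) = 0.369 / (1 + 0.0452 × 8.95) = 0.369 / 1.405 = 0.2627.
Substrate removed = Q·(S₀ − S) = 27500 m³/d × (158 − 2.83) g/m³ = 4.27×10^6 g/d = 4267 kg/d.
P_X = Y_obs · Q(S₀ − S) = 0.2627 × 4267 = 1121 kg VSS/d.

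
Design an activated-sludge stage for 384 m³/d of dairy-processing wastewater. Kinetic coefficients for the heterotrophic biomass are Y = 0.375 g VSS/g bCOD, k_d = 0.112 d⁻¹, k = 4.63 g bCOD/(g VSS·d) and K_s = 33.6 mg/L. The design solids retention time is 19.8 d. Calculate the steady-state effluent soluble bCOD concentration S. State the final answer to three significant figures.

S ≈ 3.47 mg/L

From the Monod/SRT balance for a CMAS, S = K_s·(1+k_d θ_c)/[θ_c·(Y k − k_d) − 1] = 33.6 × (1 + 0.112 × 19.8) / [19.8 × (0.375 × 4.63 − 0.112) − 1] = 108.1 / 31.16 = 3.470 mg/L.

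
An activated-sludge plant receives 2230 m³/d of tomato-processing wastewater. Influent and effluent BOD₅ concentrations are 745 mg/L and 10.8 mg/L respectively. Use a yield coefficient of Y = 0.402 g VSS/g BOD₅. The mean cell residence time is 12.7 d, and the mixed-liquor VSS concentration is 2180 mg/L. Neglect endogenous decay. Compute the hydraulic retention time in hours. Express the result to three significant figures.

V·X = Y·Q·ΔS·θ_c gives V = 0.402 × 2230 × (745 − 10.8) × 12.7 / 2180 = 3834 m³.
τ = V/Q = 3834/2230 = 1.719 d, or 41.27 h.

τ ≈ 41.3 h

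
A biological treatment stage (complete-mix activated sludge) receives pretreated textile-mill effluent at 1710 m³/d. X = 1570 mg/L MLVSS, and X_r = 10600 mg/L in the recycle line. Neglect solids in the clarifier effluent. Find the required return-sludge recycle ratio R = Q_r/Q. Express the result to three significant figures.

Solids balance on the clarifier gives (1+R)X = R·X_r, so R = X/(X_r − X) = 1570 / (10600 − 1570) = 0.1739.

R ≈ 0.174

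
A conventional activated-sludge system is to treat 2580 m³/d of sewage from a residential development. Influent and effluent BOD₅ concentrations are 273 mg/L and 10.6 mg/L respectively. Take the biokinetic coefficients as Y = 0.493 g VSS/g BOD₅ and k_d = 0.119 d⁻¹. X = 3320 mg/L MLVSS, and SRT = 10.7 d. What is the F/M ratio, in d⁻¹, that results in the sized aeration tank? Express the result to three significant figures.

F/M ≈ 0.448 d⁻¹

Rearranging the biomass balance for a CMAS with decay, V = Y·Q·ΔS·θ_c / [X·(1+k_d θ_c)] = 0.493 × 2580 × (273 − 10.6) × 10.7 / [3320 × (1 + 0.119 × 10.7)] = 3.57×10^6 / 7547 = 473.2 m³.
F/M = applied load / biomass = Q·S₀/(V·X) = 2580 × 273 / (473.2 × 3320) = 0.4484 d⁻¹.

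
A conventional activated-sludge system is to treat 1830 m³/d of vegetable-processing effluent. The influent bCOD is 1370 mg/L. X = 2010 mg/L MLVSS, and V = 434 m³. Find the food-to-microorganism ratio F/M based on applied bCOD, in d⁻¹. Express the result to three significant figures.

F/M = applied load / biomass = Q·S₀/(V·X) = 1830 × 1370 / (434.0 × 2010) = 2.874 d⁻¹.

F/M ≈ 2.87 d⁻¹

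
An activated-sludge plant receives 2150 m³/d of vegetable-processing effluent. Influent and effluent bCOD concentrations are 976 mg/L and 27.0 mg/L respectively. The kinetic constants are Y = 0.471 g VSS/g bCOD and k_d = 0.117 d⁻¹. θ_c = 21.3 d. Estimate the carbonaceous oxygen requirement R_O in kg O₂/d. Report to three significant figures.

R_O ≈ 1650 kg O₂/d

Correct the yield for decay: Y_obs = Y/(1 + k_d θ_c) = 0.471 / (1 + 0.117 × 21.3) = 0.471 / 3.492 = 0.1349.
Substrate removed = Q·(S₀ − S) = 2150 m³/d × (976 − 27.0) g/m³ = 2.04×10^6 g/d = 2040 kg/d.
Biomass synthesised: P_X = Y_obs × 2040 = 275.2 kg VSS/d.
Carbonaceous O₂ demand = substrate oxidised − cell-mass equivalent = 2040 − 1.42 × 275.2 = 1650 kg O₂/d.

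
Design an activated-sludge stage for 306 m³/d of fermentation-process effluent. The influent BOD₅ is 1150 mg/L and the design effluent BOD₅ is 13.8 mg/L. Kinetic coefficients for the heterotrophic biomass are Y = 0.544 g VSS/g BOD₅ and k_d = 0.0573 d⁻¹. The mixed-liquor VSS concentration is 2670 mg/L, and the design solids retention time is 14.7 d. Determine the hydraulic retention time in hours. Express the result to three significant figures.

Steady-state biomass mass balance: V·X·(1 + k_d·θ_c) = Y·Q·(S₀ − S)·θ_c, so V = 0.544 × 306 × (1150 − 13.8) × 14.7 / [2670 × (1 + 0.0573 × 14.7)] = 2.78×10^6 / 4919 = 565.2 m³.
Hydraulic retention time τ = V/Q = 565.2 / 306 = 1.847 d = 44.33 h.

τ ≈ 44.3 h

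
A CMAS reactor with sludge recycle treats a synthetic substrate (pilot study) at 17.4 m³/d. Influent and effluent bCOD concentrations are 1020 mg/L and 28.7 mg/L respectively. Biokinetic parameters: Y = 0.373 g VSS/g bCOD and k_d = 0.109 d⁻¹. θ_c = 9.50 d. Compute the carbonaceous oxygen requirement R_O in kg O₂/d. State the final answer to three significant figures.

R_O ≈ 12.8 kg O₂/d

Correct the yield for decay: Y_obs = Y/(1 + k_d θ_c) = 0.373 / (1 + 0.109 × 9.50) = 0.373 / 2.035 = 0.1832.
Q·(S₀ − S) = 17.4 × (1020 − 28.7) × 10⁻³ = 17.25 kg/d removed.
Net sludge production P_X = 0.1832 × 17.25 = 3.161 kg VSS/d.
R_O = Q·ΔS − 1.42 P_X = 17.25 − 4.488 = 12.76 kg O₂/d.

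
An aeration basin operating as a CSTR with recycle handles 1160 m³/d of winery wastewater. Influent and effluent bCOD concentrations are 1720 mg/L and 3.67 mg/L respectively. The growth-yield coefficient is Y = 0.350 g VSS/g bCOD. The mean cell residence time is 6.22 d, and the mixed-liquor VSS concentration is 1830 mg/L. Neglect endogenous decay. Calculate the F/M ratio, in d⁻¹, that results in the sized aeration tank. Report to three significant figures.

Biomass mass balance (decay neglected): V·X = Y·Q·(S₀ − S)·θ_c, so V = 0.350 × 1160 × (1720 − 3.67) × 6.22 / 1830 = 2368 m³.
F/M = applied load / biomass = Q·S₀/(V·X) = 1160 × 1720 / (2368 × 1830) = 0.4603 d⁻¹.

F/M ≈ 0.460 d⁻¹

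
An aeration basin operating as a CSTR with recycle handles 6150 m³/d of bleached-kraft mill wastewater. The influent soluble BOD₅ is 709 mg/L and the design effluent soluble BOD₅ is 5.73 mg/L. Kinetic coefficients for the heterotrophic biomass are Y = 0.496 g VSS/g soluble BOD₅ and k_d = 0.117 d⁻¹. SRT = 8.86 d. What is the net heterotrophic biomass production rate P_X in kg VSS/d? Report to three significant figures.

P_X ≈ 1050 kg VSS/d

Y_obs = Y / (1 + k_d θ_c) = 0.496 / (1 + 0.117 × 8.86) = 0.496 / 2.037 = 0.2435.
Substrate removed = Q·(S₀ − S) = 6150 m³/d × (709 − 5.73) g/m³ = 4.33×10^6 g/d = 4325 kg/d.
Biomass produced: P_X = Y_obs·Q·ΔS = 0.2435 × 4325 ≈ 1053 kg VSS/d.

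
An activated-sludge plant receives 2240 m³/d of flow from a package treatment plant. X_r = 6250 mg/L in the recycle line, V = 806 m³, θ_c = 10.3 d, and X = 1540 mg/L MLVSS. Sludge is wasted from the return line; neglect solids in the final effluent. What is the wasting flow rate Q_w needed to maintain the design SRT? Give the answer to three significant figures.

Q_w = (V·X)/(θ_c X_r) = 806.0 × 1540 / (10.3 × 6250) = 19.28 m³/d.

Q_w ≈ 19.3 m³/d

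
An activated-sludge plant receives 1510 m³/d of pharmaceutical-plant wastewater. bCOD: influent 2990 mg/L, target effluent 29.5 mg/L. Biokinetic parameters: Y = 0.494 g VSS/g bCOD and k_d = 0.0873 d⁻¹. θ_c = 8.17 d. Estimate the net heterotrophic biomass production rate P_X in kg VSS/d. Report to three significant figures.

Correct the yield for decay: Y_obs = Y/(1 + k_d θ_c) = 0.494 / (1 + 0.0873 × 8.17) = 0.494 / 1.713 = 0.2883.
Substrate removed = Q·(S₀ − S) = 1510 m³/d × (2990 − 29.5) g/m³ = 4.47×10^6 g/d = 4470 kg/d.
Net biomass production P_X = Y_obs × Q·(S₀ − S) = 0.2883 × 4470 = 1289 kg VSS/d.

P_X ≈ 1290 kg VSS/d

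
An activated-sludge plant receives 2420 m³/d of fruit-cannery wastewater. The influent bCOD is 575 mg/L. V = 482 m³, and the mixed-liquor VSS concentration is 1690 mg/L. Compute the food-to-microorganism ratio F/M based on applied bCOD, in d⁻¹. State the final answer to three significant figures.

F/M ≈ 1.71 d⁻¹

F/M = Q·S₀ / (V·X) = 2420 × 575 / (482.0 × 1690) = 1.708 g bCOD·(g VSS·d)⁻¹.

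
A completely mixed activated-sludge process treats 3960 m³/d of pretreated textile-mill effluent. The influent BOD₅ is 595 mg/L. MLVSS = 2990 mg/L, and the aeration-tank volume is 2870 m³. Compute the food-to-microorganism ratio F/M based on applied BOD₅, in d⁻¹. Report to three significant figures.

F/M ≈ 0.275 d⁻¹

F/M = Q·S₀ / (V·X) = 3960 × 595 / (2870 × 2990) = 0.2746 g BOD₅·(g VSS·d)⁻¹.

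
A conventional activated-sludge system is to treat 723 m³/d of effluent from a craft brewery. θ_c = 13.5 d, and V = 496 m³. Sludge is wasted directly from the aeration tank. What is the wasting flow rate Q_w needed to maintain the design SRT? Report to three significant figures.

For wasting at MLVSS concentration, Q_w = V/θ_c = 496.0/13.5 = 36.74 m³/d.

Q_w ≈ 36.7 m³/d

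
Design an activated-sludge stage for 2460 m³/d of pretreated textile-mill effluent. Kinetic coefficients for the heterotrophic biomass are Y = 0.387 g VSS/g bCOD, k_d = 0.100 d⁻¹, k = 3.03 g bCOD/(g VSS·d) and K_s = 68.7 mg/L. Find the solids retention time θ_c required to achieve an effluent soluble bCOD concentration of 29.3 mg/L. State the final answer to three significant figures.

At the target effluent, Y k S/(K_s+S) = 0.387×3.03×29.3/98.00 = 0.3506 d⁻¹.
Then 1/θ_c = μ − k_d = 0.3506 − 0.100 = 0.2506 d⁻¹, giving θ_c = 3.991 d.

θ_c ≈ 3.99 d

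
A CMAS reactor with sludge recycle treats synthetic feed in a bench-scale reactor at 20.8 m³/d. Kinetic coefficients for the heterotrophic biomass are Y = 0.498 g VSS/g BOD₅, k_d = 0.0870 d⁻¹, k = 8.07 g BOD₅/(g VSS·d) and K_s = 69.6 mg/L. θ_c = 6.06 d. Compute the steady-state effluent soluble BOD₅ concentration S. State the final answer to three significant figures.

For a completely mixed reactor with recycle the Lawrence–McCarty relation gives S = K_s·(1 + k_d·θ_c) / [θ_c·(Y·k − k_d) − 1] = 69.6 × (1 + 0.0870 × 6.06) / [6.06 × (0.498 × 8.07 − 0.0870) − 1] = 106.3 / 22.83 = 4.657 mg/L.

S ≈ 4.66 mg/L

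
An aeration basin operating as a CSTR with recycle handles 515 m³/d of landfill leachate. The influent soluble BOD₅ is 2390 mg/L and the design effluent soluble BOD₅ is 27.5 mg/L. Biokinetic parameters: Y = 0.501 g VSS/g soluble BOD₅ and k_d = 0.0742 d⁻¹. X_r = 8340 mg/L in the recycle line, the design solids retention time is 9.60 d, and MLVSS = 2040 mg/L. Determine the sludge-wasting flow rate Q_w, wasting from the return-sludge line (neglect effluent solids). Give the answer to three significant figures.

Rearranging the biomass balance for a CMAS with decay, V = Y·Q·ΔS·θ_c / [X·(1+k_d θ_c)] = 0.501 × 515 × (2390 − 27.5) × 9.60 / [2040 × (1 + 0.0742 × 9.60)] = 5.85×10^6 / 3493 = 1675 m³.
Wasting from the return line (neglecting effluent solids): Q_w = V·X / (θ_c·X_r) = 1675 × 2040 / (9.60 × 8340) = 42.68 m³/d.

Q_w ≈ 42.7 m³/d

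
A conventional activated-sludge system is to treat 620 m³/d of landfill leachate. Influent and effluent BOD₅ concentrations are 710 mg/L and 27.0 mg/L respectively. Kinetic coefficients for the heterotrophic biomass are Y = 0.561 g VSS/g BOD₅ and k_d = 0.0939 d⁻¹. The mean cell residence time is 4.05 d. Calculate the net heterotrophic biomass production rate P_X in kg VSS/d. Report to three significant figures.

P_X ≈ 172 kg VSS/d

Observed yield with endogenous decay: Y_obs = Y / (1 + k_d·θ_c) = 0.561 / (1 + 0.0939 × 4.05) = 0.561 / 1.380 = 0.4064 g VSS/g BOD₅.
Substrate removed = Q·(S₀ − S) = 620 m³/d × (710 − 27.0) g/m³ = 4.23×10^5 g/d = 423.5 kg/d.
So the net sludge growth is P_X = 0.4064 × 423.5 = 172.1 kg VSS/d.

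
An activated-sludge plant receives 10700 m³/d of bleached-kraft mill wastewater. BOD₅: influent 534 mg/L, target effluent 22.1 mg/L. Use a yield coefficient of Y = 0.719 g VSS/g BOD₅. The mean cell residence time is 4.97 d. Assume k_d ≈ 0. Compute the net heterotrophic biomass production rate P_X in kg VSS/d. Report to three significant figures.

P_X ≈ 3940 kg VSS/d

Since k_d ≈ 0, Y_obs = Y = 0.719 g VSS/g BOD₅.
Substrate removed = Q·(S₀ − S) = 10700 m³/d × (534 − 22.1) g/m³ = 5.48×10^6 g/d = 5477 kg/d.
P_X = Y_obs · Q(S₀ − S) = 0.7190 × 5477 = 3938 kg VSS/d.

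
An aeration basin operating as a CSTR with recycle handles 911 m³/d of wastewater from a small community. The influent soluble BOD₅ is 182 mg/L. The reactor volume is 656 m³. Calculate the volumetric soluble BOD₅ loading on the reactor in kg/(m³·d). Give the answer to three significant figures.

Applied soluble BOD₅ load per unit volume = Q·S₀/V = (911 × 182/1000)/656.0 = 0.2527 kg soluble BOD₅·m⁻³·d⁻¹.

L_v ≈ 0.253 kg soluble BOD₅/(m³·d)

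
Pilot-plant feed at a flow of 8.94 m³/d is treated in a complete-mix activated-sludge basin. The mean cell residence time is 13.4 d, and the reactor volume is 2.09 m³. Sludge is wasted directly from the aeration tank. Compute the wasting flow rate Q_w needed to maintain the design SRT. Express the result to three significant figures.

With mixed-liquor wasting, θ_c = V/Q_w, so Q_w = V/θ_c = 2.090/13.4 = 0.1560 m³/d.

Q_w ≈ 0.156 m³/d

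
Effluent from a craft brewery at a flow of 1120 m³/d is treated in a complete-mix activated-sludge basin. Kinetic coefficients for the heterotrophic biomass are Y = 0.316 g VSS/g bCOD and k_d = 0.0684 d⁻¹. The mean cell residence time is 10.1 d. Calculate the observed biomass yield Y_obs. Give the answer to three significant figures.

Correct the yield for decay: Y_obs = Y/(1 + k_d θ_c) = 0.316 / (1 + 0.0684 × 10.1) = 0.316 / 1.691 = 0.1869.

Y_obs ≈ 0.187 g VSS/g bCOD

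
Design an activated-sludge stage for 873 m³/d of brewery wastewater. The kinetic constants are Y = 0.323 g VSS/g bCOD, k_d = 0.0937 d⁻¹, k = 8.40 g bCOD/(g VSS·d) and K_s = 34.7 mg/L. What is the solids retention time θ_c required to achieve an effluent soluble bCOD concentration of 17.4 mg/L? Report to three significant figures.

At the target effluent, Y k S/(K_s+S) = 0.323×8.40×17.4/52.10 = 0.9061 d⁻¹.
θ_c = 1/(μ − k_d) = 1/(0.9061 − 0.0937) = 1/0.8124 = 1.231 d.

θ_c ≈ 1.23 d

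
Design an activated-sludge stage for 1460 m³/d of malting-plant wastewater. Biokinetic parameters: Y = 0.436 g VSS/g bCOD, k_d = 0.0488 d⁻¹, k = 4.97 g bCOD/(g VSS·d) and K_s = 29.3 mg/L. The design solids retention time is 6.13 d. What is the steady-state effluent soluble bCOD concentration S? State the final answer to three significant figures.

S ≈ 3.18 mg/L

From the Monod/SRT balance for a CMAS, S = K_s·(1+k_d θ_c)/[θ_c·(Y k − k_d) − 1] = 29.3 × (1 + 0.0488 × 6.13) / [6.13 × (0.436 × 4.97 − 0.0488) − 1] = 38.06 / 11.98 = 3.176 mg/L.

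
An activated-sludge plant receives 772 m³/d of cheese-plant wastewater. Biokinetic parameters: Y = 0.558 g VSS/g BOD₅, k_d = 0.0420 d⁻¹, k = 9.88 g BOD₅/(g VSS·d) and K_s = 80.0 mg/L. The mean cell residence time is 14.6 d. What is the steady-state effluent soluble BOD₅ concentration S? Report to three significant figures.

For a completely mixed reactor with recycle the Lawrence–McCarty relation gives S = K_s·(1 + k_d·θ_c) / [θ_c·(Y·k − k_d) − 1] = 80.0 × (1 + 0.0420 × 14.6) / [14.6 × (0.558 × 9.88 − 0.0420) − 1] = 129.1 / 78.88 = 1.636 mg/L.

S ≈ 1.64 mg/L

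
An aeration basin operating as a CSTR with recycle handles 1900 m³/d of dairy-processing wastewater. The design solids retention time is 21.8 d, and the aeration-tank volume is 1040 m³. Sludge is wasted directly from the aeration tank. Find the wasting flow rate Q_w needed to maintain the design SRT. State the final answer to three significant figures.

Q_w ≈ 47.7 m³/d

For wasting at MLVSS concentration, Q_w = V/θ_c = 1040/21.8 = 47.71 m³/d.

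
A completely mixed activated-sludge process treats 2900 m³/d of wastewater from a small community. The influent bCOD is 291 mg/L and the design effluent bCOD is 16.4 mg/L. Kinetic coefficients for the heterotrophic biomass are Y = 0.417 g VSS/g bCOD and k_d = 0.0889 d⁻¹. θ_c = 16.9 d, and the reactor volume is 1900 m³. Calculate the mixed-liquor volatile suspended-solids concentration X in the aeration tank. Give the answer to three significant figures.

From V·X·(1 + k_d·θ_c) = Y·Q·(S₀ − S)·θ_c: X = 0.417 × 2900 × (291 − 16.4) × 16.9 / [1900 × (1 + 0.0889 × 16.9)] = 1180 mg/L.

X ≈ 1180 mg/L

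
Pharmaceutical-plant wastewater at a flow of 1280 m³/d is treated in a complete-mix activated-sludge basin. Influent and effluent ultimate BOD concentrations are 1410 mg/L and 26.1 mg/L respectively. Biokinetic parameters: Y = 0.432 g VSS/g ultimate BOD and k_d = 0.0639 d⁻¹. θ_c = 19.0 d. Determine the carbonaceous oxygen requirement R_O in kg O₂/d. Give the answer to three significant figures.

R_O ≈ 1280 kg O₂/d

Y_obs = Y / (1 + k_d θ_c) = 0.432 / (1 + 0.0639 × 19.0) = 0.432 / 2.214 = 0.1951.
Substrate removed = Q·(S₀ − S) = 1280 m³/d × (1410 − 26.1) g/m³ = 1.77×10^6 g/d = 1771 kg/d.
P_X = Y_obs·Q·(S₀ − S) = 0.1951 × 1771 = 345.6 kg VSS/d.
R_O = Q·(S₀ − S) − 1.42·P_X = 1771 − 1.42 × 345.6 = 1281 kg O₂/d.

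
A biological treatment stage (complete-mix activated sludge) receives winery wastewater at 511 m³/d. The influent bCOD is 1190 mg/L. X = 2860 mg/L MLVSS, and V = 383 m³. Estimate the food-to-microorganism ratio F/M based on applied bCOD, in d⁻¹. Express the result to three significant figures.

F/M ≈ 0.555 d⁻¹

Food-to-microorganism ratio F/M = Q S₀ / (V X) = 511 × 1190 / (383.0 × 2860) = 0.5551 d⁻¹.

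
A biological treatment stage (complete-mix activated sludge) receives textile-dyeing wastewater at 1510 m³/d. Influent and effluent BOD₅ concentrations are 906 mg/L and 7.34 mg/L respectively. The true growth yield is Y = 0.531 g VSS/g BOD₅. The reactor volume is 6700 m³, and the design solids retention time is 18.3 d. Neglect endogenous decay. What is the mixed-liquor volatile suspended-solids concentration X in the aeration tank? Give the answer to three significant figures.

X = Y·Q·ΔS·θ_c / V = 0.531 × 1510 × (906 − 7.34) × 18.3 / 6700 = 1968 mg/L.

X ≈ 1970 mg/L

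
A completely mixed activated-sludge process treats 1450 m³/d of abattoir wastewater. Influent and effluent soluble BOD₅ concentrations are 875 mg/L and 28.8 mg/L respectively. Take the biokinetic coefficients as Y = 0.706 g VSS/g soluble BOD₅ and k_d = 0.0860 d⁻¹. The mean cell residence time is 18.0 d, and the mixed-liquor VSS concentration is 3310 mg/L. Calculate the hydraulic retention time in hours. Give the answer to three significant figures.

τ ≈ 30.6 h

Rearranging the biomass balance for a CMAS with decay, V = Y·Q·ΔS·θ_c / [X·(1+k_d θ_c)] = 0.706 × 1450 × (875 − 28.8) × 18.0 / [3310 × (1 + 0.0860 × 18.0)] = 1.56×10^7 / 8434 = 1849 m³.
τ = V/Q = 1849/1450 = 1.275 d, or 30.60 h.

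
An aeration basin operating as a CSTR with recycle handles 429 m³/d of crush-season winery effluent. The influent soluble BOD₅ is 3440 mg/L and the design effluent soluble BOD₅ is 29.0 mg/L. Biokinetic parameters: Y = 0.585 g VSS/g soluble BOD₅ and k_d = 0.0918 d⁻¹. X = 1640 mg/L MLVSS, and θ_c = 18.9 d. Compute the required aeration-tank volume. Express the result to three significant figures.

V ≈ 3610 m³

Steady-state biomass mass balance: V·X·(1 + k_d·θ_c) = Y·Q·(S₀ − S)·θ_c, so V = 0.585 × 429 × (3440 − 29.0) × 18.9 / [1640 × (1 + 0.0918 × 18.9)] = 1.62×10^7 / 4485 = 3607 m³.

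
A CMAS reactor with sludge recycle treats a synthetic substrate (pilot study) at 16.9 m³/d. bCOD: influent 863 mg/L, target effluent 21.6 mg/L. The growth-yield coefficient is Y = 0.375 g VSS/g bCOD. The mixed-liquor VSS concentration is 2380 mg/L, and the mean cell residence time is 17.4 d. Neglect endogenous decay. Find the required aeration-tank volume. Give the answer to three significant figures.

V ≈ 39.0 m³

Biomass mass balance (decay neglected): V·X = Y·Q·(S₀ − S)·θ_c, so V = 0.375 × 16.9 × (863 − 21.6) × 17.4 / 2380 = 38.98 m³.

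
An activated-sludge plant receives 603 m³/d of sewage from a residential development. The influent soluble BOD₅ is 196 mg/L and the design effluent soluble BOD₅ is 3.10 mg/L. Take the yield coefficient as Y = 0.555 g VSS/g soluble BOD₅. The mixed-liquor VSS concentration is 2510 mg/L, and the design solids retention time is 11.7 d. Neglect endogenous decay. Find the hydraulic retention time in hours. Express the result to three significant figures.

V·X = Y·Q·ΔS·θ_c gives V = 0.555 × 603 × (196 − 3.10) × 11.7 / 2510 = 300.9 m³.
Hydraulic retention time τ = V/Q = 300.9 / 603 = 0.4990 d = 11.98 h.

τ ≈ 12.0 h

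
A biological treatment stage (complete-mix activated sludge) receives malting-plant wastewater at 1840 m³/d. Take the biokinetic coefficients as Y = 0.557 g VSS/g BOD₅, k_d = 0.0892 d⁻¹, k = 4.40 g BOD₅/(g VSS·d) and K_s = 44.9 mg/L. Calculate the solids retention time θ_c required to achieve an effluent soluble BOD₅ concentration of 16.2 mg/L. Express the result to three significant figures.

From 1/θ_c = Y·k·S/(K_s + S) − k_d: Y·k·S/(K_s+S) = 0.557 × 4.40 × 16.2 / (44.9 + 16.2) = 0.6498 d⁻¹.
Then 1/θ_c = μ − k_d = 0.6498 − 0.0892 = 0.5606 d⁻¹, giving θ_c = 1.784 d.

θ_c ≈ 1.78 d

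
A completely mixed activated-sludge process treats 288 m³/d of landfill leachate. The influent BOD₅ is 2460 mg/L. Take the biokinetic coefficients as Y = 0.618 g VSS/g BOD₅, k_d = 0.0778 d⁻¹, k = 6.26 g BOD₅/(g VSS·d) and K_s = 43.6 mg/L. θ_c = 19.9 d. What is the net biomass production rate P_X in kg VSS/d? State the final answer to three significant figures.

From the Monod/SRT balance for a CMAS, S = K_s·(1+k_d θ_c)/[θ_c·(Y k − k_d) − 1] = 43.6 × (1 + 0.0778 × 19.9) / [19.9 × (0.618 × 6.26 − 0.0778) − 1] = 111.1 / 74.44 = 1.493 mg/L.
Correct the yield for decay: Y_obs = Y/(1 + k_d θ_c) = 0.618 / (1 + 0.0778 × 19.9) = 0.618 / 2.548 = 0.2425.
Q·(S₀ − S) = 288 × (2460 − 1.49) × 10⁻³ = 708.1 kg/d removed.
P_X = Y_obs · Q(S₀ − S) = 0.2425 × 708.1 = 171.7 kg VSS/d.

P_X ≈ 172 kg VSS/d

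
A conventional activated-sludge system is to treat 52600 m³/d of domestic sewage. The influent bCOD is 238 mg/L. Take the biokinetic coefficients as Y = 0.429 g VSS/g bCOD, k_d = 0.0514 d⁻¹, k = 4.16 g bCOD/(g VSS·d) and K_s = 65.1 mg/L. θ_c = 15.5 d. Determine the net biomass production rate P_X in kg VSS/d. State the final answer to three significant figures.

For a completely mixed reactor with recycle the Lawrence–McCarty relation gives S = K_s·(1 + k_d·θ_c) / [θ_c·(Y·k − k_d) − 1] = 65.1 × (1 + 0.0514 × 15.5) / [15.5 × (0.429 × 4.16 − 0.0514) − 1] = 117.0 / 25.87 = 4.522 mg/L.
Y_obs = Y / (1 + k_d θ_c) = 0.429 / (1 + 0.0514 × 15.5) = 0.429 / 1.797 = 0.2388.
Q·(S₀ − S) = 52600 × (238 − 4.52) × 10⁻³ = 12281 kg/d removed.
Net biomass production P_X = Y_obs × Q·(S₀ − S) = 0.2388 × 12281 = 2932 kg VSS/d.

P_X ≈ 2930 kg VSS/d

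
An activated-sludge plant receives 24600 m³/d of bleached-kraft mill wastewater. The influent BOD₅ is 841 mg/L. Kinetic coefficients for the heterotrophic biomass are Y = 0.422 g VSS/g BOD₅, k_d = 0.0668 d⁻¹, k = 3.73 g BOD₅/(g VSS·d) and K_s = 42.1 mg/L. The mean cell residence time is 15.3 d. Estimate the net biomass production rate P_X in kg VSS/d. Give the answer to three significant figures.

P_X ≈ 4300 kg VSS/d

For a completely mixed reactor with recycle the Lawrence–McCarty relation gives S = K_s·(1 + k_d·θ_c) / [θ_c·(Y·k − k_d) − 1] = 42.1 × (1 + 0.0668 × 15.3) / [15.3 × (0.422 × 3.73 − 0.0668) − 1] = 85.13 / 22.06 = 3.859 mg/L.
Correct the yield for decay: Y_obs = Y/(1 + k_d θ_c) = 0.422 / (1 + 0.0668 × 15.3) = 0.422 / 2.022 = 0.2087.
Substrate removed = Q·(S₀ − S) = 24600 m³/d × (841 − 3.86) g/m³ = 2.06×10^7 g/d = 20594 kg/d.
Net biomass production P_X = Y_obs × Q·(S₀ − S) = 0.2087 × 20594 = 4298 kg VSS/d.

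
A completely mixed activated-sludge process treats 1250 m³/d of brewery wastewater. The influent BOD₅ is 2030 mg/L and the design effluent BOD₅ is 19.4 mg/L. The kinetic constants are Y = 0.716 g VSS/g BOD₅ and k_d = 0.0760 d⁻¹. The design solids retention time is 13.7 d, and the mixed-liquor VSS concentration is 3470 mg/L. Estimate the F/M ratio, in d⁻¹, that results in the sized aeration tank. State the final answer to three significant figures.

From the SRT design equation V = Y Q (S₀−S) θ_c / [X (1 + k_d θ_c)] = 0.716 × 1250 × (2030 − 19.4) × 13.7 / [3470 × (1 + 0.0760 × 13.7)] = 2.47×10^7 / 7083 = 3481 m³.
F/M = Q·S₀ / (V·X) = 1250 × 2030 / (3481 × 3470) = 0.2101 g BOD₅·(g VSS·d)⁻¹.

F/M ≈ 0.210 d⁻¹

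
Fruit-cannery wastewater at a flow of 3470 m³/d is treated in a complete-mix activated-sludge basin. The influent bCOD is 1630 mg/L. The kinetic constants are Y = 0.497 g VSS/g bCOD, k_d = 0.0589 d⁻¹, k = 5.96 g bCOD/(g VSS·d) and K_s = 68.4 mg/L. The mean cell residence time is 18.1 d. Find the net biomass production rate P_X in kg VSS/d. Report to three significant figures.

P_X ≈ 1360 kg VSS/d

From the Monod/SRT balance for a CMAS, S = K_s·(1+k_d θ_c)/[θ_c·(Y k − k_d) − 1] = 68.4 × (1 + 0.0589 × 18.1) / [18.1 × (0.497 × 5.96 − 0.0589) − 1] = 141.3 / 51.55 = 2.742 mg/L.
Correct the yield for decay: Y_obs = Y/(1 + k_d θ_c) = 0.497 / (1 + 0.0589 × 18.1) = 0.497 / 2.066 = 0.2406.
Substrate removed = Q·(S₀ − S) = 3470 m³/d × (1630 − 2.74) g/m³ = 5.65×10^6 g/d = 5647 kg/d.
P_X = Y_obs · Q(S₀ − S) = 0.2406 × 5647 = 1358 kg VSS/d.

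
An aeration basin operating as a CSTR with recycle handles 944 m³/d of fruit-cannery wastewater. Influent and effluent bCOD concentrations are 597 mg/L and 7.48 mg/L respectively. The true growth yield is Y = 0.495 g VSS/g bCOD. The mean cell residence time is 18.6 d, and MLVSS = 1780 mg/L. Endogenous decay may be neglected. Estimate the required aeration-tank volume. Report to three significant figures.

V·X = Y·Q·ΔS·θ_c gives V = 0.495 × 944 × (597 − 7.48) × 18.6 / 1780 = 2879 m³.

V ≈ 2880 m³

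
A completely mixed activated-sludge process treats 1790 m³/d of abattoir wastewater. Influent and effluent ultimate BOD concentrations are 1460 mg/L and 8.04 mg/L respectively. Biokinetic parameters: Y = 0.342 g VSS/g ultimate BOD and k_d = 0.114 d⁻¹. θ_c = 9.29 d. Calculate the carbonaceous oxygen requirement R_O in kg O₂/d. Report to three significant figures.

The observed yield is Y_obs = Y/(1 + k_d·θ_c) = 0.342 / (1 + 0.114 × 9.29) = 0.342 / 2.059 = 0.1661 g VSS per g ultimate BOD removed.
ΔS = 1460 − 8.04 = 1452 mg/L, so the substrate removal rate is 1790 × 1452/1000 = 2599 kg ultimate BOD/d.
P_X = Y_obs·Q·(S₀ − S) = 0.1661 × 2599 = 431.7 kg VSS/d.
R_O = Q·(S₀ − S) − 1.42·P_X = 2599 − 1.42 × 431.7 = 1986 kg O₂/d.

R_O ≈ 1990 kg O₂/d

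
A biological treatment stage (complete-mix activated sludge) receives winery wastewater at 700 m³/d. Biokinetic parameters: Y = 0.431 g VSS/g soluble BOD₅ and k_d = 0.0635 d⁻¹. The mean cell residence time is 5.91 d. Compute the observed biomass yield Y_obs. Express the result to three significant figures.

Correct the yield for decay: Y_obs = Y/(1 + k_d θ_c) = 0.431 / (1 + 0.0635 × 5.91) = 0.431 / 1.375 = 0.3134.

Y_obs ≈ 0.313 g VSS/g soluble BOD₅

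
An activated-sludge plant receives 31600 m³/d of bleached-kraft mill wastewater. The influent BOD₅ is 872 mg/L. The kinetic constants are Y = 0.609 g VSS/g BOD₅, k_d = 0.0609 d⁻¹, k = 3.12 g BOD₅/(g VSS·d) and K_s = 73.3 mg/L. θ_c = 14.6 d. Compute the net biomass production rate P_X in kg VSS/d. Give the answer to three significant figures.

P_X ≈ 8830 kg VSS/d

For a completely mixed reactor with recycle the Lawrence–McCarty relation gives S = K_s·(1 + k_d·θ_c) / [θ_c·(Y·k − k_d) − 1] = 73.3 × (1 + 0.0609 × 14.6) / [14.6 × (0.609 × 3.12 − 0.0609) − 1] = 138.5 / 25.85 = 5.356 mg/L.
Observed yield with endogenous decay: Y_obs = Y / (1 + k_d·θ_c) = 0.609 / (1 + 0.0609 × 14.6) = 0.609 / 1.889 = 0.3224 g VSS/g BOD₅.
Substrate removed = Q·(S₀ − S) = 31600 m³/d × (872 − 5.36) g/m³ = 2.74×10^7 g/d = 27386 kg/d.
P_X = Y_obs · Q(S₀ − S) = 0.3224 × 27386 = 8828 kg VSS/d.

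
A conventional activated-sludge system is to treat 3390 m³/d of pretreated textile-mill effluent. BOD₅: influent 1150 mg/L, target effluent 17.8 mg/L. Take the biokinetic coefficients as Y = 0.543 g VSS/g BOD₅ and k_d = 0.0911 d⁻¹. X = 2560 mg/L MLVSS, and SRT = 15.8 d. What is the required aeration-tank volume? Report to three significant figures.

Steady-state biomass mass balance: V·X·(1 + k_d·θ_c) = Y·Q·(S₀ − S)·θ_c, so V = 0.543 × 3390 × (1150 − 17.8) × 15.8 / [2560 × (1 + 0.0911 × 15.8)] = 3.29×10^7 / 6245 = 5273 m³.

V ≈ 5270 m³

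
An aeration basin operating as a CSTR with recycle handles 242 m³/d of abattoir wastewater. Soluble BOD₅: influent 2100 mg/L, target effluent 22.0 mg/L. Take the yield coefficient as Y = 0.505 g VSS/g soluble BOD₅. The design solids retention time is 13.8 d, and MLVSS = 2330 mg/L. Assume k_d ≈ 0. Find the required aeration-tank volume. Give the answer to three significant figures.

With k_d = 0 the design equation reduces to V = Y Q (S₀−S) θ_c / X = 0.505 × 242 × (2100 − 22.0) × 13.8 / 2330 = 1504 m³.

V ≈ 1500 m³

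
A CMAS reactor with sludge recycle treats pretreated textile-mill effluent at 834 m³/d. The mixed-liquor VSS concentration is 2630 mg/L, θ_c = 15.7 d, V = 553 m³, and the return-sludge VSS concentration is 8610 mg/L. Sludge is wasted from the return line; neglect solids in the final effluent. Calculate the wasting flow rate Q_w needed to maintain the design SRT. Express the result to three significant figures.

Q_w ≈ 10.8 m³/d

Wasting from the return line (neglecting effluent solids): Q_w = V·X / (θ_c·X_r) = 553.0 × 2630 / (15.7 × 8610) = 10.76 m³/d.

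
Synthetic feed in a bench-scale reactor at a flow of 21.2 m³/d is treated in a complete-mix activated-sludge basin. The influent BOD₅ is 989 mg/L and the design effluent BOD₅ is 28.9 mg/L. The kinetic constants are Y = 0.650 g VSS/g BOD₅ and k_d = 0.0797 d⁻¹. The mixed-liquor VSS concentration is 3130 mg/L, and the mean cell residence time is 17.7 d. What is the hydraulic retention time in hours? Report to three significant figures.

τ ≈ 35.1 h

From the SRT design equation V = Y Q (S₀−S) θ_c / [X (1 + k_d θ_c)] = 0.650 × 21.2 × (989 − 28.9) × 17.7 / [3130 × (1 + 0.0797 × 17.7)] = 2.34×10^5 / 7545 = 31.04 m³.
τ = V/Q = 31.04/21.2 = 1.464 d, or 35.13 h.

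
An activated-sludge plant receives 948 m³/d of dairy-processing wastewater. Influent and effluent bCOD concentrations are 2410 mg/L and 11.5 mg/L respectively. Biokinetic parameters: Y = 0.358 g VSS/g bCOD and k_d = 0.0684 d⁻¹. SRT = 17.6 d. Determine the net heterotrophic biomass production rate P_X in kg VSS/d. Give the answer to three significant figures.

Correct the yield for decay: Y_obs = Y/(1 + k_d θ_c) = 0.358 / (1 + 0.0684 × 17.6) = 0.358 / 2.204 = 0.1624.
Mass of bCOD removed per day: Q(S₀ − S) = 948 × 2398 g/m³ = 2274 kg/d.
P_X = Y_obs · Q(S₀ − S) = 0.1624 × 2274 = 369.4 kg VSS/d.

P_X ≈ 369 kg VSS/d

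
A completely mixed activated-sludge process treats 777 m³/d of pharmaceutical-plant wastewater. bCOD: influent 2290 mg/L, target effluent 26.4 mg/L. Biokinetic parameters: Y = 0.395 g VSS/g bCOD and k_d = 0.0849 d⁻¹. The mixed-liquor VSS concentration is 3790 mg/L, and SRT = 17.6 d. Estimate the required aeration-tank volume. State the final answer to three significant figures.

Rearranging the biomass balance for a CMAS with decay, V = Y·Q·ΔS·θ_c / [X·(1+k_d θ_c)] = 0.395 × 777 × (2290 − 26.4) × 17.6 / [3790 × (1 + 0.0849 × 17.6)] = 1.22×10^7 / 9453 = 1293 m³.

V ≈ 1290 m³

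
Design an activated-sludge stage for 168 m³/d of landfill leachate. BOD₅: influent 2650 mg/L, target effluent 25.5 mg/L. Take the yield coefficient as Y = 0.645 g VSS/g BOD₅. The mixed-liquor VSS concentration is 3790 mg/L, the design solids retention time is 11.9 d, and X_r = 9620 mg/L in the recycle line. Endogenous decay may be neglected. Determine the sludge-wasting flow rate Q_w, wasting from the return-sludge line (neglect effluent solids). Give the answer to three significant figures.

Biomass mass balance (decay neglected): V·X = Y·Q·(S₀ − S)·θ_c, so V = 0.645 × 168 × (2650 − 25.5) × 11.9 / 3790 = 892.9 m³.
Wasting from the return line (neglecting effluent solids): Q_w = V·X / (θ_c·X_r) = 892.9 × 3790 / (11.9 × 9620) = 29.56 m³/d.

Q_w ≈ 29.6 m³/d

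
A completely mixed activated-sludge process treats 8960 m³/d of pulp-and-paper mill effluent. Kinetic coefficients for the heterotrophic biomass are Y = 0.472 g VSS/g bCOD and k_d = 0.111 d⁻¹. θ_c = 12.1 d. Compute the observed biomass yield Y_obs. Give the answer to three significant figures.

Y_obs ≈ 0.201 g VSS/g bCOD

The observed yield is Y_obs = Y/(1 + k_d·θ_c) = 0.472 / (1 + 0.111 × 12.1) = 0.472 / 2.343 = 0.2014 g VSS per g bCOD removed.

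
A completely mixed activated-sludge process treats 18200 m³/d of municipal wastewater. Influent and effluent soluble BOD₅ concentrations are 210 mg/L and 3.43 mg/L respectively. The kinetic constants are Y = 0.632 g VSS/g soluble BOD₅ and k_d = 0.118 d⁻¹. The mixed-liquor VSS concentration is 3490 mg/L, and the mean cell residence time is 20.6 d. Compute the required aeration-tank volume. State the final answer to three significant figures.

V ≈ 4090 m³

Rearranging the biomass balance for a CMAS with decay, V = Y·Q·ΔS·θ_c / [X·(1+k_d θ_c)] = 0.632 × 18200 × (210 − 3.43) × 20.6 / [3490 × (1 + 0.118 × 20.6)] = 4.89×10^7 / 11973 = 4088 m³.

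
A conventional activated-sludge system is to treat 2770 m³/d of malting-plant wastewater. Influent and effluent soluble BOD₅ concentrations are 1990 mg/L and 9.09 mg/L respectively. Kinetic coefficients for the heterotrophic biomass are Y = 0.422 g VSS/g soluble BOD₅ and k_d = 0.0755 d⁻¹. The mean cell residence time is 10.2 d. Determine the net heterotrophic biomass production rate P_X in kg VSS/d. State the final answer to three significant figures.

Correct the yield for decay: Y_obs = Y/(1 + k_d θ_c) = 0.422 / (1 + 0.0755 × 10.2) = 0.422 / 1.770 = 0.2384.
ΔS = 1990 − 9.09 = 1981 mg/L, so the substrate removal rate is 2770 × 1981/1000 = 5487 kg soluble BOD₅/d.
Net biomass production P_X = Y_obs × Q·(S₀ − S) = 0.2384 × 5487 = 1308 kg VSS/d.

P_X ≈ 1310 kg VSS/d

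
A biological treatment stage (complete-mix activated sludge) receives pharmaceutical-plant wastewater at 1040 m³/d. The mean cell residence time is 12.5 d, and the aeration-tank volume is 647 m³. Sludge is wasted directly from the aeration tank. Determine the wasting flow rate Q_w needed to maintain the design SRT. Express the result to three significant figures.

Q_w ≈ 51.8 m³/d

Wasting from the aeration tank: Q_w = V / θ_c = 647.0 / 12.5 = 51.76 m³/d.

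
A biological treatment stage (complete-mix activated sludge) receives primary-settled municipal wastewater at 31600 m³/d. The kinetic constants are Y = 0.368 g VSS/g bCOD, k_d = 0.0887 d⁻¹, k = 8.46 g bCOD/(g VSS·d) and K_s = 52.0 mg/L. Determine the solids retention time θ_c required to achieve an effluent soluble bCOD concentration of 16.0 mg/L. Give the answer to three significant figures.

At the target effluent, Y k S/(K_s+S) = 0.368×8.46×16.0/68.00 = 0.7325 d⁻¹.
θ_c = 1/(μ − k_d) = 1/(0.7325 − 0.0887) = 1/0.6438 = 1.553 d.

θ_c ≈ 1.55 d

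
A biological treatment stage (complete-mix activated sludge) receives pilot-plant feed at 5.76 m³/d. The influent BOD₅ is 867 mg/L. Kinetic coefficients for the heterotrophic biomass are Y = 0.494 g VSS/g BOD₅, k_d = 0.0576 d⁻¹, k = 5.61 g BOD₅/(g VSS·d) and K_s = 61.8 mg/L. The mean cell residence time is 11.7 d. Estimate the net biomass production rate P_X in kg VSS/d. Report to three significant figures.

P_X ≈ 1.47 kg VSS/d

From the Monod/SRT balance for a CMAS, S = K_s·(1+k_d θ_c)/[θ_c·(Y k − k_d) − 1] = 61.8 × (1 + 0.0576 × 11.7) / [11.7 × (0.494 × 5.61 − 0.0576) − 1] = 103.4 / 30.75 = 3.364 mg/L.
Correct the yield for decay: Y_obs = Y/(1 + k_d θ_c) = 0.494 / (1 + 0.0576 × 11.7) = 0.494 / 1.674 = 0.2951.
Mass of BOD₅ removed per day: Q(S₀ − S) = 5.76 × 863.6 g/m³ = 4.975 kg/d.
P_X = Y_obs · Q(S₀ − S) = 0.2951 × 4.975 = 1.468 kg VSS/d.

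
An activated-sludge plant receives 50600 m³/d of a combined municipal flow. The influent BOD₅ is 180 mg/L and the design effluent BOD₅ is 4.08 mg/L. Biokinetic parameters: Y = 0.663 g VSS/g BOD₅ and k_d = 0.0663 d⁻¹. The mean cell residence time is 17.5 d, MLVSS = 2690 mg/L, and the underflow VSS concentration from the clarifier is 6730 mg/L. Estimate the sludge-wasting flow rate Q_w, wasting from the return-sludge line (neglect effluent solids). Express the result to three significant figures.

Q_w ≈ 406 m³/d

Rearranging the biomass balance for a CMAS with decay, V = Y·Q·ΔS·θ_c / [X·(1+k_d θ_c)] = 0.663 × 50600 × (180 − 4.08) × 17.5 / [2690 × (1 + 0.0663 × 17.5)] = 1.03×10^8 / 5811 = 17773 m³.
Q_w = (V·X)/(θ_c X_r) = 17773 × 2690 / (17.5 × 6730) = 405.9 m³/d.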